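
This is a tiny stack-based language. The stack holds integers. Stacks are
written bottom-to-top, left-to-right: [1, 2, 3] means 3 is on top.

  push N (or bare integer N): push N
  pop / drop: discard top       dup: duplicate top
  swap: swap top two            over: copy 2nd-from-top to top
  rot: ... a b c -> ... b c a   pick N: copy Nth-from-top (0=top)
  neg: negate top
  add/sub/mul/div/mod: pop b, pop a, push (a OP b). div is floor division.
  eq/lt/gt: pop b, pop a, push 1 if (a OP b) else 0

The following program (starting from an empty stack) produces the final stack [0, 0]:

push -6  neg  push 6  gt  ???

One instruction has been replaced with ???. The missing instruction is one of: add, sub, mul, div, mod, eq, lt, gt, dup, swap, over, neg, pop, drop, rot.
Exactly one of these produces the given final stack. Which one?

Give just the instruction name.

Answer: dup

Derivation:
Stack before ???: [0]
Stack after ???:  [0, 0]
The instruction that transforms [0] -> [0, 0] is: dup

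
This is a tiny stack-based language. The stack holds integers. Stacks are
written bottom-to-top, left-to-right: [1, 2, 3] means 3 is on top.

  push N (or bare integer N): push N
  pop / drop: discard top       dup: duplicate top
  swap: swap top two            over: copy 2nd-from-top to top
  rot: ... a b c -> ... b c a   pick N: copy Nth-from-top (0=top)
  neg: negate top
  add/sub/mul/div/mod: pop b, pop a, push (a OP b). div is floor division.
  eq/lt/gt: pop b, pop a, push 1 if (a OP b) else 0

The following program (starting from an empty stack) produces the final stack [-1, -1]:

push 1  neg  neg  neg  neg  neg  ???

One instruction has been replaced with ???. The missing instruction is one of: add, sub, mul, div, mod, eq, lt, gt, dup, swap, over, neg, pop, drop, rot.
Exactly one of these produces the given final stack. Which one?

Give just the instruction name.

Answer: dup

Derivation:
Stack before ???: [-1]
Stack after ???:  [-1, -1]
The instruction that transforms [-1] -> [-1, -1] is: dup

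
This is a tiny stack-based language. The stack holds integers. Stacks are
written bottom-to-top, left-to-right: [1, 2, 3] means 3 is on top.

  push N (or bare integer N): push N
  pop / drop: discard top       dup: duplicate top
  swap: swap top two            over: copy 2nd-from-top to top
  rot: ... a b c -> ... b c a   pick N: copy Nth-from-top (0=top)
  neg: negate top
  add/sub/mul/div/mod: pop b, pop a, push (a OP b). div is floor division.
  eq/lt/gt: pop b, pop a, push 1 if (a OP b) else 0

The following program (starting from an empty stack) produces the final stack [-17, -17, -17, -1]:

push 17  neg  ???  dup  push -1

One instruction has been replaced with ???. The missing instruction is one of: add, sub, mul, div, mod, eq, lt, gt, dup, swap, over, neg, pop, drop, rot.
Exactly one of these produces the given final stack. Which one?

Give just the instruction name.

Answer: dup

Derivation:
Stack before ???: [-17]
Stack after ???:  [-17, -17]
The instruction that transforms [-17] -> [-17, -17] is: dup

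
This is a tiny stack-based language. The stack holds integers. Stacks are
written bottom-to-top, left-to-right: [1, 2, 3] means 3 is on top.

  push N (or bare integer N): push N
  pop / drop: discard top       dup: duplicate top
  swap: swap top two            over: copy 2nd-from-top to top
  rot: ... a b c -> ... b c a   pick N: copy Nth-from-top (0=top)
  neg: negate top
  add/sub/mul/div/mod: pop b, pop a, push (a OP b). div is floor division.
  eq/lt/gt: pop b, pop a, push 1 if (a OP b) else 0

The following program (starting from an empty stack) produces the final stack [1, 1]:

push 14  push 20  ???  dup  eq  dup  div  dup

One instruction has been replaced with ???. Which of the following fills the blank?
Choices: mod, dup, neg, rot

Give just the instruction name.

Stack before ???: [14, 20]
Stack after ???:  [14]
Checking each choice:
  mod: MATCH
  dup: produces [14, 20, 1, 1]
  neg: produces [14, 1, 1]
  rot: stack underflow (need 3, have 2)


Answer: mod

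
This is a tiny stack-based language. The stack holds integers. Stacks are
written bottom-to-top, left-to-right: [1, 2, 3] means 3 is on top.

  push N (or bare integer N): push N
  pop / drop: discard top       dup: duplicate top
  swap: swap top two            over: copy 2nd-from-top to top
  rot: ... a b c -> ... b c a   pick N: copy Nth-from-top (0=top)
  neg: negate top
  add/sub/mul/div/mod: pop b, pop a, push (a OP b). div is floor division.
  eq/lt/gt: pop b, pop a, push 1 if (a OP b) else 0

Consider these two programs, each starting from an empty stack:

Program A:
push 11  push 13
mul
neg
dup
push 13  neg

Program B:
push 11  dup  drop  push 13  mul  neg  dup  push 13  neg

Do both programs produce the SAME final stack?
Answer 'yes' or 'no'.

Program A trace:
  After 'push 11': [11]
  After 'push 13': [11, 13]
  After 'mul': [143]
  After 'neg': [-143]
  After 'dup': [-143, -143]
  After 'push 13': [-143, -143, 13]
  After 'neg': [-143, -143, -13]
Program A final stack: [-143, -143, -13]

Program B trace:
  After 'push 11': [11]
  After 'dup': [11, 11]
  After 'drop': [11]
  After 'push 13': [11, 13]
  After 'mul': [143]
  After 'neg': [-143]
  After 'dup': [-143, -143]
  After 'push 13': [-143, -143, 13]
  After 'neg': [-143, -143, -13]
Program B final stack: [-143, -143, -13]
Same: yes

Answer: yes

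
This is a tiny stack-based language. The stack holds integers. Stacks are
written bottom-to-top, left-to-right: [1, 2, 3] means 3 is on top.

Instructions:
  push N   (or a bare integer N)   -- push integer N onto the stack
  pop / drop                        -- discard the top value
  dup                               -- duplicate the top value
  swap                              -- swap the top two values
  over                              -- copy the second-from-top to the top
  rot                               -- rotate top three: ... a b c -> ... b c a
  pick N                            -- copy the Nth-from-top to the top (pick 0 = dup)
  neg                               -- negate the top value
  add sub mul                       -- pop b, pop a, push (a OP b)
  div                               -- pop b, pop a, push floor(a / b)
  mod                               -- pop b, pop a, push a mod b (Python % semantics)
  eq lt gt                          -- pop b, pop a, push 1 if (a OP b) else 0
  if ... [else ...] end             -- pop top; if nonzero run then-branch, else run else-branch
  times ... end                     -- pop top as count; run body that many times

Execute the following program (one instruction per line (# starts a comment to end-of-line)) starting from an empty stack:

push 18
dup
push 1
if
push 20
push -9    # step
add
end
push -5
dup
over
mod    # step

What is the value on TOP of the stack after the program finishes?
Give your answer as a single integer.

After 'push 18': [18]
After 'dup': [18, 18]
After 'push 1': [18, 18, 1]
After 'if': [18, 18]
After 'push 20': [18, 18, 20]
After 'push -9': [18, 18, 20, -9]
After 'add': [18, 18, 11]
After 'push -5': [18, 18, 11, -5]
After 'dup': [18, 18, 11, -5, -5]
After 'over': [18, 18, 11, -5, -5, -5]
After 'mod': [18, 18, 11, -5, 0]

Answer: 0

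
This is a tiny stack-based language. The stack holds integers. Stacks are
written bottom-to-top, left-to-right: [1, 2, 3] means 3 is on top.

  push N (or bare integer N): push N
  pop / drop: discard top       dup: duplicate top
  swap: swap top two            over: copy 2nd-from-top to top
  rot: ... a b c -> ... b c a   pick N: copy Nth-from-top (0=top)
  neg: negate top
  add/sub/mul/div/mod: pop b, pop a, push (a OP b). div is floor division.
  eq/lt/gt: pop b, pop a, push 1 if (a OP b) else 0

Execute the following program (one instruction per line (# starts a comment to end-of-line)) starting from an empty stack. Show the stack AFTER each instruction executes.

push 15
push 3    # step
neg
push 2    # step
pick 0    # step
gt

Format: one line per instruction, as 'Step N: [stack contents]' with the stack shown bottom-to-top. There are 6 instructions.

Step 1: [15]
Step 2: [15, 3]
Step 3: [15, -3]
Step 4: [15, -3, 2]
Step 5: [15, -3, 2, 2]
Step 6: [15, -3, 0]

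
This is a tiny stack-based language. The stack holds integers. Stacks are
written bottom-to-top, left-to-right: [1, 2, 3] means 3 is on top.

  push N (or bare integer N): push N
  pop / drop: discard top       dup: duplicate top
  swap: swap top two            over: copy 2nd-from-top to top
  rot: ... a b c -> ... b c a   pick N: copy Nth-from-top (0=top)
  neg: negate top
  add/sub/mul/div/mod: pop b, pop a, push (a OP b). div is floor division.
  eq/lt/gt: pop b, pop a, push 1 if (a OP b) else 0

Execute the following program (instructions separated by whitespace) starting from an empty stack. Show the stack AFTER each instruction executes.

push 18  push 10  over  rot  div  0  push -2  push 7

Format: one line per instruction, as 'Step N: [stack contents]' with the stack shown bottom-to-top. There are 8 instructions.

Step 1: [18]
Step 2: [18, 10]
Step 3: [18, 10, 18]
Step 4: [10, 18, 18]
Step 5: [10, 1]
Step 6: [10, 1, 0]
Step 7: [10, 1, 0, -2]
Step 8: [10, 1, 0, -2, 7]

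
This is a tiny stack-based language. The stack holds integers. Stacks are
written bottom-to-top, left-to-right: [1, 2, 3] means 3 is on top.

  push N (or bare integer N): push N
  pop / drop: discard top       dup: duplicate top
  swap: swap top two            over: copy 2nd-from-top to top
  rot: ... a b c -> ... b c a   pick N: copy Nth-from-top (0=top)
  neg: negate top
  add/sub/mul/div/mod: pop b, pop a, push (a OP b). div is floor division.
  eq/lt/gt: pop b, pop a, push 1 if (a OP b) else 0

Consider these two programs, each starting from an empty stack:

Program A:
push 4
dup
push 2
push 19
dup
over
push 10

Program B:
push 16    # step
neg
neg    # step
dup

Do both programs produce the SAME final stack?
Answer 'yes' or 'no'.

Program A trace:
  After 'push 4': [4]
  After 'dup': [4, 4]
  After 'push 2': [4, 4, 2]
  After 'push 19': [4, 4, 2, 19]
  After 'dup': [4, 4, 2, 19, 19]
  After 'over': [4, 4, 2, 19, 19, 19]
  After 'push 10': [4, 4, 2, 19, 19, 19, 10]
Program A final stack: [4, 4, 2, 19, 19, 19, 10]

Program B trace:
  After 'push 16': [16]
  After 'neg': [-16]
  After 'neg': [16]
  After 'dup': [16, 16]
Program B final stack: [16, 16]
Same: no

Answer: no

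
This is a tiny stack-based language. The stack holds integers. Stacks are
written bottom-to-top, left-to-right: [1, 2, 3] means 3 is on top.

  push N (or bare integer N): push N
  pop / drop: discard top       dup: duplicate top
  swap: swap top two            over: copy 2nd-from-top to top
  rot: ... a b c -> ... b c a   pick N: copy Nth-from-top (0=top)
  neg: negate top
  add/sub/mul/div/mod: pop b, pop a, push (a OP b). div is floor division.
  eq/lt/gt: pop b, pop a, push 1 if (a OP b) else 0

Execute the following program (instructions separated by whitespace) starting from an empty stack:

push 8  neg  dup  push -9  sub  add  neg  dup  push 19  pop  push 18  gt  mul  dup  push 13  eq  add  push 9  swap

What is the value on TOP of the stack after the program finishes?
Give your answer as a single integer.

After 'push 8': [8]
After 'neg': [-8]
After 'dup': [-8, -8]
After 'push -9': [-8, -8, -9]
After 'sub': [-8, 1]
After 'add': [-7]
After 'neg': [7]
After 'dup': [7, 7]
After 'push 19': [7, 7, 19]
After 'pop': [7, 7]
After 'push 18': [7, 7, 18]
After 'gt': [7, 0]
After 'mul': [0]
After 'dup': [0, 0]
After 'push 13': [0, 0, 13]
After 'eq': [0, 0]
After 'add': [0]
After 'push 9': [0, 9]
After 'swap': [9, 0]

Answer: 0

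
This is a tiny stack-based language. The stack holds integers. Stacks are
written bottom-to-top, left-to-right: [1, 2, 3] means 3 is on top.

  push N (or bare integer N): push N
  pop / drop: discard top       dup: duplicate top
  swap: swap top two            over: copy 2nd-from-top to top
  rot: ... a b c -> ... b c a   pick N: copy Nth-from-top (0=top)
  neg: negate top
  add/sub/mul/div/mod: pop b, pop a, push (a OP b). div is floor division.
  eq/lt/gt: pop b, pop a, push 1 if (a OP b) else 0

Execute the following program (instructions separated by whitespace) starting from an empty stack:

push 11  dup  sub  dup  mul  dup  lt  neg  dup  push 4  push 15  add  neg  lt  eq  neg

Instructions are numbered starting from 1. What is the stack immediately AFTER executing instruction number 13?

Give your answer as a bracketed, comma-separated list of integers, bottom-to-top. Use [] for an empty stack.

Step 1 ('push 11'): [11]
Step 2 ('dup'): [11, 11]
Step 3 ('sub'): [0]
Step 4 ('dup'): [0, 0]
Step 5 ('mul'): [0]
Step 6 ('dup'): [0, 0]
Step 7 ('lt'): [0]
Step 8 ('neg'): [0]
Step 9 ('dup'): [0, 0]
Step 10 ('push 4'): [0, 0, 4]
Step 11 ('push 15'): [0, 0, 4, 15]
Step 12 ('add'): [0, 0, 19]
Step 13 ('neg'): [0, 0, -19]

Answer: [0, 0, -19]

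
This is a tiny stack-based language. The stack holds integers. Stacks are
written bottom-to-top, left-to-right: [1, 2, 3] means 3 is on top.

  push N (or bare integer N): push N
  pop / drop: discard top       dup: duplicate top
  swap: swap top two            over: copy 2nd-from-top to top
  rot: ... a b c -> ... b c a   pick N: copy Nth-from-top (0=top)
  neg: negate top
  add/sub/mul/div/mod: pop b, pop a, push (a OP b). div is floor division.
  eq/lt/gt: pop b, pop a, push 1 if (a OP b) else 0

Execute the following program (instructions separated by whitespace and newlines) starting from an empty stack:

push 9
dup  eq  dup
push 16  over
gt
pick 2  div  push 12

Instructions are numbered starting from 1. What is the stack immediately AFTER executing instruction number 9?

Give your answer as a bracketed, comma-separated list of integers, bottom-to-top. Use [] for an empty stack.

Step 1 ('push 9'): [9]
Step 2 ('dup'): [9, 9]
Step 3 ('eq'): [1]
Step 4 ('dup'): [1, 1]
Step 5 ('push 16'): [1, 1, 16]
Step 6 ('over'): [1, 1, 16, 1]
Step 7 ('gt'): [1, 1, 1]
Step 8 ('pick 2'): [1, 1, 1, 1]
Step 9 ('div'): [1, 1, 1]

Answer: [1, 1, 1]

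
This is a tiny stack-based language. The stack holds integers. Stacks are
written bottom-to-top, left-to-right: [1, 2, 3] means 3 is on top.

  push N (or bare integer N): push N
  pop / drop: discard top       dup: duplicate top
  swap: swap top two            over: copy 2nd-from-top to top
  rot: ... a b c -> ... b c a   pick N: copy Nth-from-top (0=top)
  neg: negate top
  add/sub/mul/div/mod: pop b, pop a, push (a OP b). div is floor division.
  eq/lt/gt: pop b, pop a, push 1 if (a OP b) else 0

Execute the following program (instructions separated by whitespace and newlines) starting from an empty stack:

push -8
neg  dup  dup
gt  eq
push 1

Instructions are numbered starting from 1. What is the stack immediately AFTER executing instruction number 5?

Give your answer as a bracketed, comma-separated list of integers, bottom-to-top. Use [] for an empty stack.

Step 1 ('push -8'): [-8]
Step 2 ('neg'): [8]
Step 3 ('dup'): [8, 8]
Step 4 ('dup'): [8, 8, 8]
Step 5 ('gt'): [8, 0]

Answer: [8, 0]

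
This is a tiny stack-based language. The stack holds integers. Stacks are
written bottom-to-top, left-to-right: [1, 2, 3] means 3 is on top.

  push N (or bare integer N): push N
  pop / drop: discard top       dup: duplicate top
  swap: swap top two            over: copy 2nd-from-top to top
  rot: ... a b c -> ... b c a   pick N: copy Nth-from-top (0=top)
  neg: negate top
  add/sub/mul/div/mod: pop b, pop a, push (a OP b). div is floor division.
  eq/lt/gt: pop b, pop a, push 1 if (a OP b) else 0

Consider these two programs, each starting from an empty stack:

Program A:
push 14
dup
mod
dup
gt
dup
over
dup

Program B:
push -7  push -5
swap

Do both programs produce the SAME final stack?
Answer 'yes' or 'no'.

Program A trace:
  After 'push 14': [14]
  After 'dup': [14, 14]
  After 'mod': [0]
  After 'dup': [0, 0]
  After 'gt': [0]
  After 'dup': [0, 0]
  After 'over': [0, 0, 0]
  After 'dup': [0, 0, 0, 0]
Program A final stack: [0, 0, 0, 0]

Program B trace:
  After 'push -7': [-7]
  After 'push -5': [-7, -5]
  After 'swap': [-5, -7]
Program B final stack: [-5, -7]
Same: no

Answer: no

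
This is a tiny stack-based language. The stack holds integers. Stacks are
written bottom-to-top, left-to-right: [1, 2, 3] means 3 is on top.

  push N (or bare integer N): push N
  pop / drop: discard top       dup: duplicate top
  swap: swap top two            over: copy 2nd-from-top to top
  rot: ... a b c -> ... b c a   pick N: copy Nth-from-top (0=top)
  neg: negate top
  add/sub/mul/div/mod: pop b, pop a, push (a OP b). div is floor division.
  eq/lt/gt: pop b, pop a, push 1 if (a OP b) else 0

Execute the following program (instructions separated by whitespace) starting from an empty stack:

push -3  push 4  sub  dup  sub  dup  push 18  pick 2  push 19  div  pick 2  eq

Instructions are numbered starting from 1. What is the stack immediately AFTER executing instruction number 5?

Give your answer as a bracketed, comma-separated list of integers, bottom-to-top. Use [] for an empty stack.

Answer: [0]

Derivation:
Step 1 ('push -3'): [-3]
Step 2 ('push 4'): [-3, 4]
Step 3 ('sub'): [-7]
Step 4 ('dup'): [-7, -7]
Step 5 ('sub'): [0]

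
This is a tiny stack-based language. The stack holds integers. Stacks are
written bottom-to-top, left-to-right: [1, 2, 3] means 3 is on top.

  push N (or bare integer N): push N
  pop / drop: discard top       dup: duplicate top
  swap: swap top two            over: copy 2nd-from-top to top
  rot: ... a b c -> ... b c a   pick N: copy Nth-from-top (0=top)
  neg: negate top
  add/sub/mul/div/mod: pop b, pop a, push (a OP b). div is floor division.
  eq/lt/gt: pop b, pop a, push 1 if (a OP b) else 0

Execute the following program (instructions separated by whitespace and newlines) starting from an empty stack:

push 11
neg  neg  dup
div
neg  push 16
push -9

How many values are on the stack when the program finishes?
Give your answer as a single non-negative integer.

Answer: 3

Derivation:
After 'push 11': stack = [11] (depth 1)
After 'neg': stack = [-11] (depth 1)
After 'neg': stack = [11] (depth 1)
After 'dup': stack = [11, 11] (depth 2)
After 'div': stack = [1] (depth 1)
After 'neg': stack = [-1] (depth 1)
After 'push 16': stack = [-1, 16] (depth 2)
After 'push -9': stack = [-1, 16, -9] (depth 3)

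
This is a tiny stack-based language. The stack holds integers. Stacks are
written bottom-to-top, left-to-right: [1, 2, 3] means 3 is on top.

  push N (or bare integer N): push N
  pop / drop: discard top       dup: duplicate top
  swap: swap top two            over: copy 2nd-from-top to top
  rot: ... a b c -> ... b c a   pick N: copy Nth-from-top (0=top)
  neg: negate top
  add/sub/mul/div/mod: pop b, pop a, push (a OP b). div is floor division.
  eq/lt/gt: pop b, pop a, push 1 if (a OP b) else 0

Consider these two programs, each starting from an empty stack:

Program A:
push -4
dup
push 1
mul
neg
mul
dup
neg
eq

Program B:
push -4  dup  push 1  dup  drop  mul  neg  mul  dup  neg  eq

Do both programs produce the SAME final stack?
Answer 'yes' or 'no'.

Program A trace:
  After 'push -4': [-4]
  After 'dup': [-4, -4]
  After 'push 1': [-4, -4, 1]
  After 'mul': [-4, -4]
  After 'neg': [-4, 4]
  After 'mul': [-16]
  After 'dup': [-16, -16]
  After 'neg': [-16, 16]
  After 'eq': [0]
Program A final stack: [0]

Program B trace:
  After 'push -4': [-4]
  After 'dup': [-4, -4]
  After 'push 1': [-4, -4, 1]
  After 'dup': [-4, -4, 1, 1]
  After 'drop': [-4, -4, 1]
  After 'mul': [-4, -4]
  After 'neg': [-4, 4]
  After 'mul': [-16]
  After 'dup': [-16, -16]
  After 'neg': [-16, 16]
  After 'eq': [0]
Program B final stack: [0]
Same: yes

Answer: yes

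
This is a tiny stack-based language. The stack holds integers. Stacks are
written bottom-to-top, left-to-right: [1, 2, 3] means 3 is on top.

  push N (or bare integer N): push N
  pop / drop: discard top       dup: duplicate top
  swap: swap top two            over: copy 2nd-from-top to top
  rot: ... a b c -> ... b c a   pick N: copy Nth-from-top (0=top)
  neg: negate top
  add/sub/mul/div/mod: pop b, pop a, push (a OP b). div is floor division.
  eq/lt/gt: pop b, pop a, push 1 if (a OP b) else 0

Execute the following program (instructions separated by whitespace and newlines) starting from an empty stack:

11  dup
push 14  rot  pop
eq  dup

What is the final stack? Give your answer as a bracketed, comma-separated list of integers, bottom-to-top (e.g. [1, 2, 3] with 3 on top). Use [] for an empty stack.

Answer: [0, 0]

Derivation:
After 'push 11': [11]
After 'dup': [11, 11]
After 'push 14': [11, 11, 14]
After 'rot': [11, 14, 11]
After 'pop': [11, 14]
After 'eq': [0]
After 'dup': [0, 0]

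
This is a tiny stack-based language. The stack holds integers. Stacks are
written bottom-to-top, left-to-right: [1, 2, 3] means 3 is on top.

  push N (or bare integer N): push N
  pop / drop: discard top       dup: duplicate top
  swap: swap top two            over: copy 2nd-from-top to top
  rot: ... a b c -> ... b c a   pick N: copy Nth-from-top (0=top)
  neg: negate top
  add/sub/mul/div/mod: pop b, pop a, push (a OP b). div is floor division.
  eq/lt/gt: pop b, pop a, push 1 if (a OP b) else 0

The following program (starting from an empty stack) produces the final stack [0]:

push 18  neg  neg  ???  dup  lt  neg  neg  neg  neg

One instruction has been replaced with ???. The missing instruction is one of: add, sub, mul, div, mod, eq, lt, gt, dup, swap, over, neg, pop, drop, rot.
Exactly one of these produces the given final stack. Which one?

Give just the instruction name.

Answer: neg

Derivation:
Stack before ???: [18]
Stack after ???:  [-18]
The instruction that transforms [18] -> [-18] is: neg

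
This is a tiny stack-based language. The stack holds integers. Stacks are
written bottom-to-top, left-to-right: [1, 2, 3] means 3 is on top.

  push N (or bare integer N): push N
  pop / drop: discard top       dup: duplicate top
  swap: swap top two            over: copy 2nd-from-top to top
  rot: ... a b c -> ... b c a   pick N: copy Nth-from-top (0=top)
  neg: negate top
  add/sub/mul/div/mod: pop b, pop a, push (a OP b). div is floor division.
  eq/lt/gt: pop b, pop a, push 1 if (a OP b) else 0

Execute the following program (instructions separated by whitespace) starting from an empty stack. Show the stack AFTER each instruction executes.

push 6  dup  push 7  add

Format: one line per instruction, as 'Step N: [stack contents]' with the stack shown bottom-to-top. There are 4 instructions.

Step 1: [6]
Step 2: [6, 6]
Step 3: [6, 6, 7]
Step 4: [6, 13]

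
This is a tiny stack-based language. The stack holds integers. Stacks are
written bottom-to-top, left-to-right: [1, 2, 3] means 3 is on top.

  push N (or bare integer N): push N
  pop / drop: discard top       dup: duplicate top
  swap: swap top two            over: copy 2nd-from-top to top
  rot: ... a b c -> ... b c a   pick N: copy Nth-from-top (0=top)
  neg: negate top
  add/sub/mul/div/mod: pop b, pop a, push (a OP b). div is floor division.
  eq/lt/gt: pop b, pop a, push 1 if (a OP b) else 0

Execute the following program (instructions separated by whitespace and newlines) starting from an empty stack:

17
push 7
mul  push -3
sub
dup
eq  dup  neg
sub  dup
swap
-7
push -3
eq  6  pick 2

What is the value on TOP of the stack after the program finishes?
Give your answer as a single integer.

After 'push 17': [17]
After 'push 7': [17, 7]
After 'mul': [119]
After 'push -3': [119, -3]
After 'sub': [122]
After 'dup': [122, 122]
After 'eq': [1]
After 'dup': [1, 1]
After 'neg': [1, -1]
After 'sub': [2]
After 'dup': [2, 2]
After 'swap': [2, 2]
After 'push -7': [2, 2, -7]
After 'push -3': [2, 2, -7, -3]
After 'eq': [2, 2, 0]
After 'push 6': [2, 2, 0, 6]
After 'pick 2': [2, 2, 0, 6, 2]

Answer: 2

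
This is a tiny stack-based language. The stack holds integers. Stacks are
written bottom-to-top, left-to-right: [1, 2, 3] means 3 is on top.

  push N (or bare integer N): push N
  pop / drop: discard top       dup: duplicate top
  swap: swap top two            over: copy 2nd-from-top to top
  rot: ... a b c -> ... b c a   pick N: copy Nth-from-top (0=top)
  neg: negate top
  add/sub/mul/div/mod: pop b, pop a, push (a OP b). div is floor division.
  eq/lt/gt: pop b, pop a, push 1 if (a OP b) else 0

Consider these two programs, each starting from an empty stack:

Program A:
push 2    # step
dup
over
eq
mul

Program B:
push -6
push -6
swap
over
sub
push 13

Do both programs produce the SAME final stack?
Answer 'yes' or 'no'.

Program A trace:
  After 'push 2': [2]
  After 'dup': [2, 2]
  After 'over': [2, 2, 2]
  After 'eq': [2, 1]
  After 'mul': [2]
Program A final stack: [2]

Program B trace:
  After 'push -6': [-6]
  After 'push -6': [-6, -6]
  After 'swap': [-6, -6]
  After 'over': [-6, -6, -6]
  After 'sub': [-6, 0]
  After 'push 13': [-6, 0, 13]
Program B final stack: [-6, 0, 13]
Same: no

Answer: no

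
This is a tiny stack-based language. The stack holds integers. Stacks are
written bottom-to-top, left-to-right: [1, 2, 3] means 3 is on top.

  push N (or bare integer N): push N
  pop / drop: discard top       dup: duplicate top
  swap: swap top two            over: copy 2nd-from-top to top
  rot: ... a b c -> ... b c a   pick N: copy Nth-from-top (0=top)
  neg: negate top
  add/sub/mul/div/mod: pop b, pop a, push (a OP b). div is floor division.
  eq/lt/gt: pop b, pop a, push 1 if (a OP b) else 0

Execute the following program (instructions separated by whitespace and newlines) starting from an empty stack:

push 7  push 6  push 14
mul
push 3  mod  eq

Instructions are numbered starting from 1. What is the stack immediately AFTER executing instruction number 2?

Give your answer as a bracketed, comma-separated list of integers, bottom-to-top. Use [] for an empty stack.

Answer: [7, 6]

Derivation:
Step 1 ('push 7'): [7]
Step 2 ('push 6'): [7, 6]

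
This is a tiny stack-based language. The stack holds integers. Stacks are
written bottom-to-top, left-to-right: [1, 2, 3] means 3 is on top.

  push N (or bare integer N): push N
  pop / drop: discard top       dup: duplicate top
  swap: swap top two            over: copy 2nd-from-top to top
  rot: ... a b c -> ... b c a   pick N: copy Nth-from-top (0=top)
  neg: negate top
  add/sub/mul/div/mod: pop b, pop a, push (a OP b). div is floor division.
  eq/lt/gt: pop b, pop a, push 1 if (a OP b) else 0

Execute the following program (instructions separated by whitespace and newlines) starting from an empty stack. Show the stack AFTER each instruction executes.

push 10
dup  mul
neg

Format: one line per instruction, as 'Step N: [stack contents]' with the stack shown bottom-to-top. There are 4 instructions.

Step 1: [10]
Step 2: [10, 10]
Step 3: [100]
Step 4: [-100]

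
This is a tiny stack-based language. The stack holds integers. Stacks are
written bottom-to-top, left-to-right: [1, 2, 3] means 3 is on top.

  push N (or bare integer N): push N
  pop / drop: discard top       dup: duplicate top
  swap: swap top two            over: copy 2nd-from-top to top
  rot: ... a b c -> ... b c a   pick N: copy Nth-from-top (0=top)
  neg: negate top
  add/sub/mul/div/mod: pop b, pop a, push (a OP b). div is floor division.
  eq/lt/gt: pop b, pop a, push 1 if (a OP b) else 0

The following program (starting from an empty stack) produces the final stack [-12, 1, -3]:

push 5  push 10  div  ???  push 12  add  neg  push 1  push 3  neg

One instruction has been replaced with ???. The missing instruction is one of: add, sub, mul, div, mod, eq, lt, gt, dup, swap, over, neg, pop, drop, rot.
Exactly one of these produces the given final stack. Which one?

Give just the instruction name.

Answer: neg

Derivation:
Stack before ???: [0]
Stack after ???:  [0]
The instruction that transforms [0] -> [0] is: neg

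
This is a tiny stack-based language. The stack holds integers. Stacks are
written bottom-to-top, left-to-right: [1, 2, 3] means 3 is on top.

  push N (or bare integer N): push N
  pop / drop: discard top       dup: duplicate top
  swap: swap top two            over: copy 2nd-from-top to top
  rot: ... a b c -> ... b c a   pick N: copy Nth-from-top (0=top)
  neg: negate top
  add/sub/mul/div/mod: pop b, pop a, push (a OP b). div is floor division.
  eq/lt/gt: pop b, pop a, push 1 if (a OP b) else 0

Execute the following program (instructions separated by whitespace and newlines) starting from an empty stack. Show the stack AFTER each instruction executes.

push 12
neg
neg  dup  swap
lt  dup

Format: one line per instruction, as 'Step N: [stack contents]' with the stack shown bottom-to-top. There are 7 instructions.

Step 1: [12]
Step 2: [-12]
Step 3: [12]
Step 4: [12, 12]
Step 5: [12, 12]
Step 6: [0]
Step 7: [0, 0]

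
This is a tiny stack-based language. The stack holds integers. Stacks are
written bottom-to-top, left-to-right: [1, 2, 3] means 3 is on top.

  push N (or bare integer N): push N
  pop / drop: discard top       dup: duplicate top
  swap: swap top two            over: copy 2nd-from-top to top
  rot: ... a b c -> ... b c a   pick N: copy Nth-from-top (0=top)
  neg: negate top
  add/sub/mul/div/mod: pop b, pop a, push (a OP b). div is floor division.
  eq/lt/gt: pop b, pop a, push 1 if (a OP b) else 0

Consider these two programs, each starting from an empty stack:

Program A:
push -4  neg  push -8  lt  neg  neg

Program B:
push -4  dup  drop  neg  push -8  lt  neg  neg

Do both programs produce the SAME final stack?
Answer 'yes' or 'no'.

Program A trace:
  After 'push -4': [-4]
  After 'neg': [4]
  After 'push -8': [4, -8]
  After 'lt': [0]
  After 'neg': [0]
  After 'neg': [0]
Program A final stack: [0]

Program B trace:
  After 'push -4': [-4]
  After 'dup': [-4, -4]
  After 'drop': [-4]
  After 'neg': [4]
  After 'push -8': [4, -8]
  After 'lt': [0]
  After 'neg': [0]
  After 'neg': [0]
Program B final stack: [0]
Same: yes

Answer: yes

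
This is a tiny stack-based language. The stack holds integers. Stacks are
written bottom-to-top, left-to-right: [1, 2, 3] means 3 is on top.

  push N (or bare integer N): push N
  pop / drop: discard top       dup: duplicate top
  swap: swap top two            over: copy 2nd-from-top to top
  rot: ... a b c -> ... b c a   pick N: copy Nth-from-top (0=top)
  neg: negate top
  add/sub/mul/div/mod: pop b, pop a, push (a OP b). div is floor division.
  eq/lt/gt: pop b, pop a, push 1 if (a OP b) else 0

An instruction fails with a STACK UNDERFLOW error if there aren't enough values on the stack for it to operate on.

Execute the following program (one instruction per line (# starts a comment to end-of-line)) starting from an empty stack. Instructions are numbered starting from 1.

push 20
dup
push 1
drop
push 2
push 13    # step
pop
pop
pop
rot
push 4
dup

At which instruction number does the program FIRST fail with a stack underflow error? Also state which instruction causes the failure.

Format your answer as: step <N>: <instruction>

Step 1 ('push 20'): stack = [20], depth = 1
Step 2 ('dup'): stack = [20, 20], depth = 2
Step 3 ('push 1'): stack = [20, 20, 1], depth = 3
Step 4 ('drop'): stack = [20, 20], depth = 2
Step 5 ('push 2'): stack = [20, 20, 2], depth = 3
Step 6 ('push 13'): stack = [20, 20, 2, 13], depth = 4
Step 7 ('pop'): stack = [20, 20, 2], depth = 3
Step 8 ('pop'): stack = [20, 20], depth = 2
Step 9 ('pop'): stack = [20], depth = 1
Step 10 ('rot'): needs 3 value(s) but depth is 1 — STACK UNDERFLOW

Answer: step 10: rot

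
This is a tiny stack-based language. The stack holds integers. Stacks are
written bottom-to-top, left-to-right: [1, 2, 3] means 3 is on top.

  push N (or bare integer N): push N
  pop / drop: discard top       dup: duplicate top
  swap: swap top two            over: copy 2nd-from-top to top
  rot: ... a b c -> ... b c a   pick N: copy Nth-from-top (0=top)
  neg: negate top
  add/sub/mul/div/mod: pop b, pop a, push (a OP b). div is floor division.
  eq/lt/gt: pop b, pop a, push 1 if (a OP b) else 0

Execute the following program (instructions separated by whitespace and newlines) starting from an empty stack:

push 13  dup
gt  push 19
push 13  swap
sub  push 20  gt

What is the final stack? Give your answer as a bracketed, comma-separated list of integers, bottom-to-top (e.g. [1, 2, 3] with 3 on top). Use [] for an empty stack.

Answer: [0, 0]

Derivation:
After 'push 13': [13]
After 'dup': [13, 13]
After 'gt': [0]
After 'push 19': [0, 19]
After 'push 13': [0, 19, 13]
After 'swap': [0, 13, 19]
After 'sub': [0, -6]
After 'push 20': [0, -6, 20]
After 'gt': [0, 0]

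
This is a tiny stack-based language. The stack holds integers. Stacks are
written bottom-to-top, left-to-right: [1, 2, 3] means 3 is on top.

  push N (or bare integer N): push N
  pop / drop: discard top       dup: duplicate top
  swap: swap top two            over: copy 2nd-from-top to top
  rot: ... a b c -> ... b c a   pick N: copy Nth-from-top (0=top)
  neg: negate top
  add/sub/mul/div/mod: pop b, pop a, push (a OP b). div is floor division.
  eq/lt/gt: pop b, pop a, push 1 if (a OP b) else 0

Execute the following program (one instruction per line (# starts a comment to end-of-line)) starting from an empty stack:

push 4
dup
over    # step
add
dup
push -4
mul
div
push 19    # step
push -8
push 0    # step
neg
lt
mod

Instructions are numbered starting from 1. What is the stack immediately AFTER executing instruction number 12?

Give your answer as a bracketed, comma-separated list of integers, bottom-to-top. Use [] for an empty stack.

Answer: [4, -1, 19, -8, 0]

Derivation:
Step 1 ('push 4'): [4]
Step 2 ('dup'): [4, 4]
Step 3 ('over'): [4, 4, 4]
Step 4 ('add'): [4, 8]
Step 5 ('dup'): [4, 8, 8]
Step 6 ('push -4'): [4, 8, 8, -4]
Step 7 ('mul'): [4, 8, -32]
Step 8 ('div'): [4, -1]
Step 9 ('push 19'): [4, -1, 19]
Step 10 ('push -8'): [4, -1, 19, -8]
Step 11 ('push 0'): [4, -1, 19, -8, 0]
Step 12 ('neg'): [4, -1, 19, -8, 0]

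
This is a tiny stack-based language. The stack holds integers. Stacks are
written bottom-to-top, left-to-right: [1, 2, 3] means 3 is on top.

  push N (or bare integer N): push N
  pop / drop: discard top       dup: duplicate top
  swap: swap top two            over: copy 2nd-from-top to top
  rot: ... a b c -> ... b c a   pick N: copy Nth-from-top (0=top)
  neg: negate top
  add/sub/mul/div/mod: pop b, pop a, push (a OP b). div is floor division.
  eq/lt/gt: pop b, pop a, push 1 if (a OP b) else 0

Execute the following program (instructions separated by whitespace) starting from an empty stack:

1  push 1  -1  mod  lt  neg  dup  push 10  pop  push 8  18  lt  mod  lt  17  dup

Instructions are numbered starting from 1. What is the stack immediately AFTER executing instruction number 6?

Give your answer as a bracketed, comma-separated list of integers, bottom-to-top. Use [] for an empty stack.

Answer: [0]

Derivation:
Step 1 ('1'): [1]
Step 2 ('push 1'): [1, 1]
Step 3 ('-1'): [1, 1, -1]
Step 4 ('mod'): [1, 0]
Step 5 ('lt'): [0]
Step 6 ('neg'): [0]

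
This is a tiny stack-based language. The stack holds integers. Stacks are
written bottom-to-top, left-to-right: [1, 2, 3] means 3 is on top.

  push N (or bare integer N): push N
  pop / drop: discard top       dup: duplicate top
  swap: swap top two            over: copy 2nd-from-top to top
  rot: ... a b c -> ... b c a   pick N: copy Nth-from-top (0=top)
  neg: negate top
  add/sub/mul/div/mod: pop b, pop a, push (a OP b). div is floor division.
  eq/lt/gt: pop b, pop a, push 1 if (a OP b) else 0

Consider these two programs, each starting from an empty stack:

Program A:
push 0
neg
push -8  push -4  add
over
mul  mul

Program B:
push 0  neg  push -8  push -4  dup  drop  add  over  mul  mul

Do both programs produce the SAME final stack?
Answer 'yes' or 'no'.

Program A trace:
  After 'push 0': [0]
  After 'neg': [0]
  After 'push -8': [0, -8]
  After 'push -4': [0, -8, -4]
  After 'add': [0, -12]
  After 'over': [0, -12, 0]
  After 'mul': [0, 0]
  After 'mul': [0]
Program A final stack: [0]

Program B trace:
  After 'push 0': [0]
  After 'neg': [0]
  After 'push -8': [0, -8]
  After 'push -4': [0, -8, -4]
  After 'dup': [0, -8, -4, -4]
  After 'drop': [0, -8, -4]
  After 'add': [0, -12]
  After 'over': [0, -12, 0]
  After 'mul': [0, 0]
  After 'mul': [0]
Program B final stack: [0]
Same: yes

Answer: yes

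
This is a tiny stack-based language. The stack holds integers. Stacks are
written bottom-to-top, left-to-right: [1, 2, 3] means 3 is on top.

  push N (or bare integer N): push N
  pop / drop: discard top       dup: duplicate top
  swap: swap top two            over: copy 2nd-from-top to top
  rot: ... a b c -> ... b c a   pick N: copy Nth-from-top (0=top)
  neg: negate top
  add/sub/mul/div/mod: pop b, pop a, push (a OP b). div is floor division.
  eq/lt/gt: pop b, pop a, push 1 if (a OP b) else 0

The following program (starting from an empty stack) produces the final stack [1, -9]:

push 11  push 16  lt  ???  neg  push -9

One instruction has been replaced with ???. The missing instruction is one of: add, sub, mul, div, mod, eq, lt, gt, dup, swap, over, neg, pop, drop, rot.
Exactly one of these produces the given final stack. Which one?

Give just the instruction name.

Answer: neg

Derivation:
Stack before ???: [1]
Stack after ???:  [-1]
The instruction that transforms [1] -> [-1] is: neg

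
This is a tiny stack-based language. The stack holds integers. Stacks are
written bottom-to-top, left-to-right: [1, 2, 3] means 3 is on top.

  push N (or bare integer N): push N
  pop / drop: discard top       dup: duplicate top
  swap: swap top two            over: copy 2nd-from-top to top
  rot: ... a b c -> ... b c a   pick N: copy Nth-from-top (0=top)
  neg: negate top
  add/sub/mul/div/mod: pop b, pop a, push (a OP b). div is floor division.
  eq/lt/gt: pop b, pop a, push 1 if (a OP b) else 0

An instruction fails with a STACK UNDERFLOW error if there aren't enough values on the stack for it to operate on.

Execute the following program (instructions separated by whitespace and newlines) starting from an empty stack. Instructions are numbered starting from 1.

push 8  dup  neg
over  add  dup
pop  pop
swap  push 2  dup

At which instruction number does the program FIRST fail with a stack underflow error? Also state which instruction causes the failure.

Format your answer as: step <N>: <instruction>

Answer: step 9: swap

Derivation:
Step 1 ('push 8'): stack = [8], depth = 1
Step 2 ('dup'): stack = [8, 8], depth = 2
Step 3 ('neg'): stack = [8, -8], depth = 2
Step 4 ('over'): stack = [8, -8, 8], depth = 3
Step 5 ('add'): stack = [8, 0], depth = 2
Step 6 ('dup'): stack = [8, 0, 0], depth = 3
Step 7 ('pop'): stack = [8, 0], depth = 2
Step 8 ('pop'): stack = [8], depth = 1
Step 9 ('swap'): needs 2 value(s) but depth is 1 — STACK UNDERFLOW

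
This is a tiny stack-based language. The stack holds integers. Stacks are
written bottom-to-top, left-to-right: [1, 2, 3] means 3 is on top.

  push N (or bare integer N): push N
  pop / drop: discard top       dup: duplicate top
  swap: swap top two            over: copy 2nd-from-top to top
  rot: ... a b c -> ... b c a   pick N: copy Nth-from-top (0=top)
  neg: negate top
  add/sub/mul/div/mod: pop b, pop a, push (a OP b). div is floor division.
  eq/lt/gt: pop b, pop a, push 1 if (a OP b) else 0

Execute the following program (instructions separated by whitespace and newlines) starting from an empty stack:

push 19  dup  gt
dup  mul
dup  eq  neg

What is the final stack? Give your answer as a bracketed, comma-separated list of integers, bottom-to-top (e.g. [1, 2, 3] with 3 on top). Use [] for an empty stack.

Answer: [-1]

Derivation:
After 'push 19': [19]
After 'dup': [19, 19]
After 'gt': [0]
After 'dup': [0, 0]
After 'mul': [0]
After 'dup': [0, 0]
After 'eq': [1]
After 'neg': [-1]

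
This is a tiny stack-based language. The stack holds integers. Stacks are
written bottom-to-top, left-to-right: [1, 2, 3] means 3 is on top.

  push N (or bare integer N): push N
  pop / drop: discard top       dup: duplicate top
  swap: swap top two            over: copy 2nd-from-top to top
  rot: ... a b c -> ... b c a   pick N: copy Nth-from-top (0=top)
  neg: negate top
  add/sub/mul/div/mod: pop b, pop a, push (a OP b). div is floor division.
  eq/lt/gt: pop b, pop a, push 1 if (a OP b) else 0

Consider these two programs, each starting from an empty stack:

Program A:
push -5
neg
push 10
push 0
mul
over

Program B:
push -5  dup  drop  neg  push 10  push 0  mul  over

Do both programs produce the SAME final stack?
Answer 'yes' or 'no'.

Program A trace:
  After 'push -5': [-5]
  After 'neg': [5]
  After 'push 10': [5, 10]
  After 'push 0': [5, 10, 0]
  After 'mul': [5, 0]
  After 'over': [5, 0, 5]
Program A final stack: [5, 0, 5]

Program B trace:
  After 'push -5': [-5]
  After 'dup': [-5, -5]
  After 'drop': [-5]
  After 'neg': [5]
  After 'push 10': [5, 10]
  After 'push 0': [5, 10, 0]
  After 'mul': [5, 0]
  After 'over': [5, 0, 5]
Program B final stack: [5, 0, 5]
Same: yes

Answer: yes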